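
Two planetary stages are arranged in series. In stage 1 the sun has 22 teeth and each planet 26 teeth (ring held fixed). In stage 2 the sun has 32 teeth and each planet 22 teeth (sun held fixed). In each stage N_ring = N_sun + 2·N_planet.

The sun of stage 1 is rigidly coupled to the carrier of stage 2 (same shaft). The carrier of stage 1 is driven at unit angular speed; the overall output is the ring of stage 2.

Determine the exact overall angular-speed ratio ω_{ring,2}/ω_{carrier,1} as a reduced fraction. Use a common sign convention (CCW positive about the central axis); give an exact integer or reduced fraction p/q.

1296/209

Stage 1: N_ring = 22 + 2·26 = 74
Stage 1: 22(ω_s−ω_c) = −74(ω_r−ω_c),  ω_r=0, ω_c=1
Stage 1: ω_s = 1 − (74/22)(0−1) = 48/11
  ⇒ ω_s¹/ω_c¹ = 48/11
Stage 2: N_ring = 32 + 2·22 = 76
Stage 2: 32(ω_s−ω_c) = −76(ω_r−ω_c),  ω_s=0, ω_c=1
Stage 2: ω_r = 1 − (32/76)(0−1) = 27/19
  ⇒ ω_r²/ω_c² = 27/19
Coupling ω_c² = ω_s¹ ⇒ overall = 48/11 × 27/19 = 1296/209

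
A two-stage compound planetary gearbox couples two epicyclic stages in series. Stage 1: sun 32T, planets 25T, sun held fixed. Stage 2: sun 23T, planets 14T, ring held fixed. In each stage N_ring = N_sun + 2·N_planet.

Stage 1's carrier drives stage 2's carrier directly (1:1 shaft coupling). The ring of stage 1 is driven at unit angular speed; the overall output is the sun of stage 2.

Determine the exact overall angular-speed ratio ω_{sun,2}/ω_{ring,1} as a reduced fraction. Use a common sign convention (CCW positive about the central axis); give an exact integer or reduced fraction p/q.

Stage 1: N_ring = 32 + 2·25 = 82
Stage 1: 32(ω_s−ω_c) = −82(ω_r−ω_c),  ω_s=0, ω_r=1
Stage 1: 32(0−ω_c) = −82(1−ω_c)  ⇒  114ω_c = 82  ⇒  ω_c = 41/57
  ⇒ ω_c¹/ω_r¹ = 41/57
Stage 2: N_ring = 23 + 2·14 = 51
Stage 2: 23(ω_s−ω_c) = −51(ω_r−ω_c),  ω_r=0, ω_c=1
Stage 2: ω_s = 1 − (51/23)(0−1) = 74/23
  ⇒ ω_s²/ω_c² = 74/23
Coupling ω_c² = ω_c¹ ⇒ overall = 41/57 × 74/23 = 3034/1311

3034/1311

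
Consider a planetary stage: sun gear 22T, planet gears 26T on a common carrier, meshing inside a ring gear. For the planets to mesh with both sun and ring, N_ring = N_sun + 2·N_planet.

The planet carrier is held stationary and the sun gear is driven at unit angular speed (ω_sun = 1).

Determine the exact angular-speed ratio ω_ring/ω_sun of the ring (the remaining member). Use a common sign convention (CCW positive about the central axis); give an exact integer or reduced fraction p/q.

-11/37

N_ring = 22 + 2·26 = 74
22(ω_s−ω_c) = −74(ω_r−ω_c),  ω_c=0, ω_s=1
ω_r = 0 − (22/74)(1−0) = -11/37
ω_r/ω_s = -11/37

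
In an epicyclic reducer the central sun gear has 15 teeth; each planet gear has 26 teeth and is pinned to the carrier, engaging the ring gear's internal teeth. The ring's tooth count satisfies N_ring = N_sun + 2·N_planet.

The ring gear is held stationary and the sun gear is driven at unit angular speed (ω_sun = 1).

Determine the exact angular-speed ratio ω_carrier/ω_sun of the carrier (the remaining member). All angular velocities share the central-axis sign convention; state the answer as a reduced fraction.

15/82

N_ring = 15 + 2·26 = 67
15(ω_s−ω_c) = −67(ω_r−ω_c),  ω_r=0, ω_s=1
15(1−ω_c) = −67(0−ω_c)  ⇒  82ω_c = 15  ⇒  ω_c = 15/82
ω_c/ω_s = 15/82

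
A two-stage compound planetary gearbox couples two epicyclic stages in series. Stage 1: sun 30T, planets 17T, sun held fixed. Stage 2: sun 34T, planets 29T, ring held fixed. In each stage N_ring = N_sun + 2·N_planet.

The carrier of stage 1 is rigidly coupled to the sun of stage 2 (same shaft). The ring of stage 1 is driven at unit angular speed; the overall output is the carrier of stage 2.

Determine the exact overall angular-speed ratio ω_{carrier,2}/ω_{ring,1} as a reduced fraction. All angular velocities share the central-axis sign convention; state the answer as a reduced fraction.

Stage 1: N_ring = 30 + 2·17 = 64
Stage 1: 30(ω_s−ω_c) = −64(ω_r−ω_c),  ω_s=0, ω_r=1
Stage 1: 30(0−ω_c) = −64(1−ω_c)  ⇒  94ω_c = 64  ⇒  ω_c = 32/47
  ⇒ ω_c¹/ω_r¹ = 32/47
Stage 2: N_ring = 34 + 2·29 = 92
Stage 2: 34(ω_s−ω_c) = −92(ω_r−ω_c),  ω_r=0, ω_s=1
Stage 2: 34(1−ω_c) = −92(0−ω_c)  ⇒  126ω_c = 34  ⇒  ω_c = 17/63
  ⇒ ω_c²/ω_s² = 17/63
Coupling ω_s² = ω_c¹ ⇒ overall = 32/47 × 17/63 = 544/2961

544/2961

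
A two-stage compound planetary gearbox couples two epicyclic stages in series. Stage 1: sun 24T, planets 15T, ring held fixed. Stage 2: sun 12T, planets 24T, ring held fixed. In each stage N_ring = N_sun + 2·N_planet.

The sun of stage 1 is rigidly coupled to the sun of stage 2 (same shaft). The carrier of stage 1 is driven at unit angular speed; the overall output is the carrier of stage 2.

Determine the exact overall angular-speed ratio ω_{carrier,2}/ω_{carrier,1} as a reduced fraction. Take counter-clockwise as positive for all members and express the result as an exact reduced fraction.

Stage 1: N_ring = 24 + 2·15 = 54
Stage 1: 24(ω_s−ω_c) = −54(ω_r−ω_c),  ω_r=0, ω_c=1
Stage 1: ω_s = 1 − (54/24)(0−1) = 13/4
  ⇒ ω_s¹/ω_c¹ = 13/4
Stage 2: N_ring = 12 + 2·24 = 60
Stage 2: 12(ω_s−ω_c) = −60(ω_r−ω_c),  ω_r=0, ω_s=1
Stage 2: 12(1−ω_c) = −60(0−ω_c)  ⇒  72ω_c = 12  ⇒  ω_c = 1/6
  ⇒ ω_c²/ω_s² = 1/6
Coupling ω_s² = ω_s¹ ⇒ overall = 13/4 × 1/6 = 13/24

13/24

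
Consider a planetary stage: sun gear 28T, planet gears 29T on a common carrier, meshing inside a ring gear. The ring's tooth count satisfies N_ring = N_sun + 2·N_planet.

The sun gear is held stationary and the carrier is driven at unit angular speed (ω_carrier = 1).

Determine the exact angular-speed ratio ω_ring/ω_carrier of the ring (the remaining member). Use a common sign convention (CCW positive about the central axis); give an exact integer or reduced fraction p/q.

57/43

N_ring = 28 + 2·29 = 86
28(ω_s−ω_c) = −86(ω_r−ω_c),  ω_s=0, ω_c=1
ω_r = 1 − (28/86)(0−1) = 57/43
ω_r/ω_c = 57/43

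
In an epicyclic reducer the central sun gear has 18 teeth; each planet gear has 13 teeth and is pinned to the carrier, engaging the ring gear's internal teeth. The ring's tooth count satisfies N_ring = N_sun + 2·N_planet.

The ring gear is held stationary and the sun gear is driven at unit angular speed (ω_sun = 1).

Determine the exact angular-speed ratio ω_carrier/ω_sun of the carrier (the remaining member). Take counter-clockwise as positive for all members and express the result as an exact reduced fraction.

9/31

N_ring = 18 + 2·13 = 44
18(ω_s−ω_c) = −44(ω_r−ω_c),  ω_r=0, ω_s=1
18(1−ω_c) = −44(0−ω_c)  ⇒  62ω_c = 18  ⇒  ω_c = 9/31
ω_c/ω_s = 9/31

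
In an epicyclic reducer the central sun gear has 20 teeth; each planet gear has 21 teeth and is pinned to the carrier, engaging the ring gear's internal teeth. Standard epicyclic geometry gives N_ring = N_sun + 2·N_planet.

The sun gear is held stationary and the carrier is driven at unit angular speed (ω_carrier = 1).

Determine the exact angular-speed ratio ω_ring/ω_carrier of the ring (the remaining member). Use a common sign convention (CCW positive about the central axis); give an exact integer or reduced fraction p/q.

N_ring = 20 + 2·21 = 62
20(ω_s−ω_c) = −62(ω_r−ω_c),  ω_s=0, ω_c=1
ω_r = 1 − (20/62)(0−1) = 41/31
ω_r/ω_c = 41/31

41/31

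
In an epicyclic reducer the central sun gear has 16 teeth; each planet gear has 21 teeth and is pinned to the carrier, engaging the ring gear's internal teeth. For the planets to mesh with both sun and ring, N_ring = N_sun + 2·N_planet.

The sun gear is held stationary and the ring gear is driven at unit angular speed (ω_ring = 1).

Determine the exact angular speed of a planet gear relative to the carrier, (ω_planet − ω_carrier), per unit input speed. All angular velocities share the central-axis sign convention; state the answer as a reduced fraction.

464/777

N_ring = 16 + 2·21 = 58
16(ω_s−ω_c) = −58(ω_r−ω_c),  ω_s=0, ω_r=1
16(0−ω_c) = −58(1−ω_c)  ⇒  74ω_c = 58  ⇒  ω_c = 29/37
sun–planet: 16·(0−29/37) = −21·(ω_p−ω_c)  ⇒  ω_p−ω_c = −(16/21)·(-29/37) = 464/777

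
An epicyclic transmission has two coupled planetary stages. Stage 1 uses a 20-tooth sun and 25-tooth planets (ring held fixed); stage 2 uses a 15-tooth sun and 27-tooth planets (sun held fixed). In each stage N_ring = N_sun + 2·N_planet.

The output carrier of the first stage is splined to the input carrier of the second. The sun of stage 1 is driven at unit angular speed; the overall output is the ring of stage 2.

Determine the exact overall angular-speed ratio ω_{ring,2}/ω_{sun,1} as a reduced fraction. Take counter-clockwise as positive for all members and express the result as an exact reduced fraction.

Stage 1: N_ring = 20 + 2·25 = 70
Stage 1: 20(ω_s−ω_c) = −70(ω_r−ω_c),  ω_r=0, ω_s=1
Stage 1: 20(1−ω_c) = −70(0−ω_c)  ⇒  90ω_c = 20  ⇒  ω_c = 2/9
  ⇒ ω_c¹/ω_s¹ = 2/9
Stage 2: N_ring = 15 + 2·27 = 69
Stage 2: 15(ω_s−ω_c) = −69(ω_r−ω_c),  ω_s=0, ω_c=1
Stage 2: ω_r = 1 − (15/69)(0−1) = 28/23
  ⇒ ω_r²/ω_c² = 28/23
Coupling ω_c² = ω_c¹ ⇒ overall = 2/9 × 28/23 = 56/207

56/207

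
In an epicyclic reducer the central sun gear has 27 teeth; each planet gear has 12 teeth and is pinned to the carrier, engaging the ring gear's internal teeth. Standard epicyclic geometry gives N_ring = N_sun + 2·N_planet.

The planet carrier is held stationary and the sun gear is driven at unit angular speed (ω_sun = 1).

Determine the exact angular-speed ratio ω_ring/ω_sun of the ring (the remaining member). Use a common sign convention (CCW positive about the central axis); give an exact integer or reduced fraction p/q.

N_ring = 27 + 2·12 = 51
27(ω_s−ω_c) = −51(ω_r−ω_c),  ω_c=0, ω_s=1
ω_r = 0 − (27/51)(1−0) = -9/17
ω_r/ω_s = -9/17

-9/17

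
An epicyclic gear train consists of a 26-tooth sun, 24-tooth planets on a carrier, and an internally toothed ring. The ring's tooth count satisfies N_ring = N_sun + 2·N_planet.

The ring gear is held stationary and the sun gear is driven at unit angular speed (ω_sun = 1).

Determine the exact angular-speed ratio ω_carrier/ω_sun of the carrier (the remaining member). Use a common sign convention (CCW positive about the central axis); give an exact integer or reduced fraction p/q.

N_ring = 26 + 2·24 = 74
26(ω_s−ω_c) = −74(ω_r−ω_c),  ω_r=0, ω_s=1
26(1−ω_c) = −74(0−ω_c)  ⇒  100ω_c = 26  ⇒  ω_c = 13/50
ω_c/ω_s = 13/50

13/50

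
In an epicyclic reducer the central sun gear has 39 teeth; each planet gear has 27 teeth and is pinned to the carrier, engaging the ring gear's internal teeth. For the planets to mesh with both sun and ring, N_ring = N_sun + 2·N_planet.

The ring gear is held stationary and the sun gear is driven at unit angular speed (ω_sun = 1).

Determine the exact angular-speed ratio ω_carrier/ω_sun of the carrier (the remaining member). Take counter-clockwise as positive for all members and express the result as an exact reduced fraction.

N_ring = 39 + 2·27 = 93
39(ω_s−ω_c) = −93(ω_r−ω_c),  ω_r=0, ω_s=1
39(1−ω_c) = −93(0−ω_c)  ⇒  132ω_c = 39  ⇒  ω_c = 13/44
ω_c/ω_s = 13/44

13/44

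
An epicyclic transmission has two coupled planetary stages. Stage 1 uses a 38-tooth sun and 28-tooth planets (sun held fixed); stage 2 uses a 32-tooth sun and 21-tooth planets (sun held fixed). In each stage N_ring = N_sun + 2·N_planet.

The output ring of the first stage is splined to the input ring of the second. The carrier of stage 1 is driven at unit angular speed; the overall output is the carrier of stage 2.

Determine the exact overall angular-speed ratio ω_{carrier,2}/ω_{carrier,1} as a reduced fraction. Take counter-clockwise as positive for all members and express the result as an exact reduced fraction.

2442/2491

Stage 1: N_ring = 38 + 2·28 = 94
Stage 1: 38(ω_s−ω_c) = −94(ω_r−ω_c),  ω_s=0, ω_c=1
Stage 1: ω_r = 1 − (38/94)(0−1) = 66/47
  ⇒ ω_r¹/ω_c¹ = 66/47
Stage 2: N_ring = 32 + 2·21 = 74
Stage 2: 32(ω_s−ω_c) = −74(ω_r−ω_c),  ω_s=0, ω_r=1
Stage 2: 32(0−ω_c) = −74(1−ω_c)  ⇒  106ω_c = 74  ⇒  ω_c = 37/53
  ⇒ ω_c²/ω_r² = 37/53
Coupling ω_r² = ω_r¹ ⇒ overall = 66/47 × 37/53 = 2442/2491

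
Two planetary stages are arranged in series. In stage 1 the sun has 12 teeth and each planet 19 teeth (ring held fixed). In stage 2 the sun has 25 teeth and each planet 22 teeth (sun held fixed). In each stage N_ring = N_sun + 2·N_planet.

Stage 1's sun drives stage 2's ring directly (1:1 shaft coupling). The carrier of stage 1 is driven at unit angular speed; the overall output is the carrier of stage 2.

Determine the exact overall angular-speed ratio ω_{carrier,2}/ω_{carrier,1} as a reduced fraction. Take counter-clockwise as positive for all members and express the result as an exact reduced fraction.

Stage 1: N_ring = 12 + 2·19 = 50
Stage 1: 12(ω_s−ω_c) = −50(ω_r−ω_c),  ω_r=0, ω_c=1
Stage 1: ω_s = 1 − (50/12)(0−1) = 31/6
  ⇒ ω_s¹/ω_c¹ = 31/6
Stage 2: N_ring = 25 + 2·22 = 69
Stage 2: 25(ω_s−ω_c) = −69(ω_r−ω_c),  ω_s=0, ω_r=1
Stage 2: 25(0−ω_c) = −69(1−ω_c)  ⇒  94ω_c = 69  ⇒  ω_c = 69/94
  ⇒ ω_c²/ω_r² = 69/94
Coupling ω_r² = ω_s¹ ⇒ overall = 31/6 × 69/94 = 713/188

713/188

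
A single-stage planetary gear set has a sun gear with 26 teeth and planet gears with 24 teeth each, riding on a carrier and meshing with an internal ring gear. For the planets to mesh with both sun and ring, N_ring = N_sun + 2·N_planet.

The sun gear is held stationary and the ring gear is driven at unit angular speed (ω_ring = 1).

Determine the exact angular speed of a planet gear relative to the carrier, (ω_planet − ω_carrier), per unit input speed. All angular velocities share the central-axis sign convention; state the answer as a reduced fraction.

481/600

N_ring = 26 + 2·24 = 74
26(ω_s−ω_c) = −74(ω_r−ω_c),  ω_s=0, ω_r=1
26(0−ω_c) = −74(1−ω_c)  ⇒  100ω_c = 74  ⇒  ω_c = 37/50
sun–planet: 26·(0−37/50) = −24·(ω_p−ω_c)  ⇒  ω_p−ω_c = −(26/24)·(-37/50) = 481/600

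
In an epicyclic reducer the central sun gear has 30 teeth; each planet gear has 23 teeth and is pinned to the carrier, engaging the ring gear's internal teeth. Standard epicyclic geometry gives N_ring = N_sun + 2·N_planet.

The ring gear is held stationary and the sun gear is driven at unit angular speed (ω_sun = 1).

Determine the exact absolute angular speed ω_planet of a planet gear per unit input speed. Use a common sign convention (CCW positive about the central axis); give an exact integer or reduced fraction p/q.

-15/23

N_ring = 30 + 2·23 = 76
30(ω_s−ω_c) = −76(ω_r−ω_c),  ω_r=0, ω_s=1
30(1−ω_c) = −76(0−ω_c)  ⇒  106ω_c = 30  ⇒  ω_c = 15/53
sun–planet: 30·(1−15/53) = −23·(ω_p−ω_c)  ⇒  ω_p−ω_c = −(30/23)·(38/53) = -1140/1219
ω_p = 15/53 − 1140/1219 = -15/23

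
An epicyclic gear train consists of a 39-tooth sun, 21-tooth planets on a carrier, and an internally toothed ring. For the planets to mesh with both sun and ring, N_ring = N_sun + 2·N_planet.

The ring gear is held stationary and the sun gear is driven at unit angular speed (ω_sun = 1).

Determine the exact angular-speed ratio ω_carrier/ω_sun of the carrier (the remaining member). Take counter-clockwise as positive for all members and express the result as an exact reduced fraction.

13/40

N_ring = 39 + 2·21 = 81
39(ω_s−ω_c) = −81(ω_r−ω_c),  ω_r=0, ω_s=1
39(1−ω_c) = −81(0−ω_c)  ⇒  120ω_c = 39  ⇒  ω_c = 13/40
ω_c/ω_s = 13/40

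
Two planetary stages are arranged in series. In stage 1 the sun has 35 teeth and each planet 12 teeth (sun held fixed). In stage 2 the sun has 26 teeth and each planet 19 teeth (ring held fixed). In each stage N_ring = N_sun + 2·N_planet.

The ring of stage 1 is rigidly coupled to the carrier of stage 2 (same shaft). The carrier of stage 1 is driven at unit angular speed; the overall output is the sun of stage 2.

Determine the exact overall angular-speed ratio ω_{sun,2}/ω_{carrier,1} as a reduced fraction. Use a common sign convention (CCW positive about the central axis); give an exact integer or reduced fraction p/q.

4230/767

Stage 1: N_ring = 35 + 2·12 = 59
Stage 1: 35(ω_s−ω_c) = −59(ω_r−ω_c),  ω_s=0, ω_c=1
Stage 1: ω_r = 1 − (35/59)(0−1) = 94/59
  ⇒ ω_r¹/ω_c¹ = 94/59
Stage 2: N_ring = 26 + 2·19 = 64
Stage 2: 26(ω_s−ω_c) = −64(ω_r−ω_c),  ω_r=0, ω_c=1
Stage 2: ω_s = 1 − (64/26)(0−1) = 45/13
  ⇒ ω_s²/ω_c² = 45/13
Coupling ω_c² = ω_r¹ ⇒ overall = 94/59 × 45/13 = 4230/767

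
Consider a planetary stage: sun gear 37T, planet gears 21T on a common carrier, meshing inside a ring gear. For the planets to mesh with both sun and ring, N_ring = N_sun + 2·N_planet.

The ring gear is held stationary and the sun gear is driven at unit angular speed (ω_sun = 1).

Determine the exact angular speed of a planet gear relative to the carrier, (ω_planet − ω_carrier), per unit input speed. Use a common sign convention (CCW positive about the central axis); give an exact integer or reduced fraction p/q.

-2923/2436

N_ring = 37 + 2·21 = 79
37(ω_s−ω_c) = −79(ω_r−ω_c),  ω_r=0, ω_s=1
37(1−ω_c) = −79(0−ω_c)  ⇒  116ω_c = 37  ⇒  ω_c = 37/116
sun–planet: 37·(1−37/116) = −21·(ω_p−ω_c)  ⇒  ω_p−ω_c = −(37/21)·(79/116) = -2923/2436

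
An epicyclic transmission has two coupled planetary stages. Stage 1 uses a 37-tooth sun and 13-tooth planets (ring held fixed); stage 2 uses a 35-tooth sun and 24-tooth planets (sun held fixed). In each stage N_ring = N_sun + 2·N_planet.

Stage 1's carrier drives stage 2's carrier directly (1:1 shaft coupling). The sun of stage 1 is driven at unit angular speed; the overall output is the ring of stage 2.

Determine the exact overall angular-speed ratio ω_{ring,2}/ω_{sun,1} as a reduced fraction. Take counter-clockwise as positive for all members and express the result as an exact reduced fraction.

Stage 1: N_ring = 37 + 2·13 = 63
Stage 1: 37(ω_s−ω_c) = −63(ω_r−ω_c),  ω_r=0, ω_s=1
Stage 1: 37(1−ω_c) = −63(0−ω_c)  ⇒  100ω_c = 37  ⇒  ω_c = 37/100
  ⇒ ω_c¹/ω_s¹ = 37/100
Stage 2: N_ring = 35 + 2·24 = 83
Stage 2: 35(ω_s−ω_c) = −83(ω_r−ω_c),  ω_s=0, ω_c=1
Stage 2: ω_r = 1 − (35/83)(0−1) = 118/83
  ⇒ ω_r²/ω_c² = 118/83
Coupling ω_c² = ω_c¹ ⇒ overall = 37/100 × 118/83 = 2183/4150

2183/4150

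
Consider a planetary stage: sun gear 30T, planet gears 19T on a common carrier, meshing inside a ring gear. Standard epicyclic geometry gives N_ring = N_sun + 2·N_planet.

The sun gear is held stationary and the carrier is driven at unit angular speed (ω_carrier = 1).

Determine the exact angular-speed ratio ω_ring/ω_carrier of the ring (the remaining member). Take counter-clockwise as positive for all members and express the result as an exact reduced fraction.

49/34

N_ring = 30 + 2·19 = 68
30(ω_s−ω_c) = −68(ω_r−ω_c),  ω_s=0, ω_c=1
ω_r = 1 − (30/68)(0−1) = 49/34
ω_r/ω_c = 49/34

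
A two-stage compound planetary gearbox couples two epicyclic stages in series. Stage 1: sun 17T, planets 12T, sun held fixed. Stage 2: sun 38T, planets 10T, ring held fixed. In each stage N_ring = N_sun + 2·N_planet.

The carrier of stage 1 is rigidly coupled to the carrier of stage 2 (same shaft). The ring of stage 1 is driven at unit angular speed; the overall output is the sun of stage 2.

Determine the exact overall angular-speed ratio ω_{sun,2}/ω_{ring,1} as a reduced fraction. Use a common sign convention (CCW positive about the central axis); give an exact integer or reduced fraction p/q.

984/551

Stage 1: N_ring = 17 + 2·12 = 41
Stage 1: 17(ω_s−ω_c) = −41(ω_r−ω_c),  ω_s=0, ω_r=1
Stage 1: 17(0−ω_c) = −41(1−ω_c)  ⇒  58ω_c = 41  ⇒  ω_c = 41/58
  ⇒ ω_c¹/ω_r¹ = 41/58
Stage 2: N_ring = 38 + 2·10 = 58
Stage 2: 38(ω_s−ω_c) = −58(ω_r−ω_c),  ω_r=0, ω_c=1
Stage 2: ω_s = 1 − (58/38)(0−1) = 48/19
  ⇒ ω_s²/ω_c² = 48/19
Coupling ω_c² = ω_c¹ ⇒ overall = 41/58 × 48/19 = 984/551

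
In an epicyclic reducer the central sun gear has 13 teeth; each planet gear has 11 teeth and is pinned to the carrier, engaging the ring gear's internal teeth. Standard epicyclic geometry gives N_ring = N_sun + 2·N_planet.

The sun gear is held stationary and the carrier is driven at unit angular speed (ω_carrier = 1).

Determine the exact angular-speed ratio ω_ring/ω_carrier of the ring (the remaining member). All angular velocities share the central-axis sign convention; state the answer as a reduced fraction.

48/35

N_ring = 13 + 2·11 = 35
13(ω_s−ω_c) = −35(ω_r−ω_c),  ω_s=0, ω_c=1
ω_r = 1 − (13/35)(0−1) = 48/35
ω_r/ω_c = 48/35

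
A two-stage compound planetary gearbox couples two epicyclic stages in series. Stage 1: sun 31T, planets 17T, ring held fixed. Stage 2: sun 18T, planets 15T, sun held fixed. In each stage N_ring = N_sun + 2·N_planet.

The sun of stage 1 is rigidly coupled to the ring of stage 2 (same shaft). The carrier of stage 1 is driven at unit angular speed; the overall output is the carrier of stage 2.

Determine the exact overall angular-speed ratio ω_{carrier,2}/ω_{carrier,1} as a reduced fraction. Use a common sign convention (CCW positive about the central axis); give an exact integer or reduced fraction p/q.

Stage 1: N_ring = 31 + 2·17 = 65
Stage 1: 31(ω_s−ω_c) = −65(ω_r−ω_c),  ω_r=0, ω_c=1
Stage 1: ω_s = 1 − (65/31)(0−1) = 96/31
  ⇒ ω_s¹/ω_c¹ = 96/31
Stage 2: N_ring = 18 + 2·15 = 48
Stage 2: 18(ω_s−ω_c) = −48(ω_r−ω_c),  ω_s=0, ω_r=1
Stage 2: 18(0−ω_c) = −48(1−ω_c)  ⇒  66ω_c = 48  ⇒  ω_c = 8/11
  ⇒ ω_c²/ω_r² = 8/11
Coupling ω_r² = ω_s¹ ⇒ overall = 96/31 × 8/11 = 768/341

768/341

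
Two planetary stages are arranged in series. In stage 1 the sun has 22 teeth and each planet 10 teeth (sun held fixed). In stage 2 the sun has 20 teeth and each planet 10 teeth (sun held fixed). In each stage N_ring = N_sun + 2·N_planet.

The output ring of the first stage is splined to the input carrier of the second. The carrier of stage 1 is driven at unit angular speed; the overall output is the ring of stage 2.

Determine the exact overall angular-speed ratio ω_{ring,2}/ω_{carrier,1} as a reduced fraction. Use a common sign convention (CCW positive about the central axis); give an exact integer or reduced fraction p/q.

16/7

Stage 1: N_ring = 22 + 2·10 = 42
Stage 1: 22(ω_s−ω_c) = −42(ω_r−ω_c),  ω_s=0, ω_c=1
Stage 1: ω_r = 1 − (22/42)(0−1) = 32/21
  ⇒ ω_r¹/ω_c¹ = 32/21
Stage 2: N_ring = 20 + 2·10 = 40
Stage 2: 20(ω_s−ω_c) = −40(ω_r−ω_c),  ω_s=0, ω_c=1
Stage 2: ω_r = 1 − (20/40)(0−1) = 3/2
  ⇒ ω_r²/ω_c² = 3/2
Coupling ω_c² = ω_r¹ ⇒ overall = 32/21 × 3/2 = 16/7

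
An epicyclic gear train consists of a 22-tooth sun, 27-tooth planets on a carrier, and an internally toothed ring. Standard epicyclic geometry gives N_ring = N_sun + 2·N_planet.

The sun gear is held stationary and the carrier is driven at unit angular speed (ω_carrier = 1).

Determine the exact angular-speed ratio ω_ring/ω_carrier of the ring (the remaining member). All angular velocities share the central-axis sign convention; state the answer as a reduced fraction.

49/38

N_ring = 22 + 2·27 = 76
22(ω_s−ω_c) = −76(ω_r−ω_c),  ω_s=0, ω_c=1
ω_r = 1 − (22/76)(0−1) = 49/38
ω_r/ω_c = 49/38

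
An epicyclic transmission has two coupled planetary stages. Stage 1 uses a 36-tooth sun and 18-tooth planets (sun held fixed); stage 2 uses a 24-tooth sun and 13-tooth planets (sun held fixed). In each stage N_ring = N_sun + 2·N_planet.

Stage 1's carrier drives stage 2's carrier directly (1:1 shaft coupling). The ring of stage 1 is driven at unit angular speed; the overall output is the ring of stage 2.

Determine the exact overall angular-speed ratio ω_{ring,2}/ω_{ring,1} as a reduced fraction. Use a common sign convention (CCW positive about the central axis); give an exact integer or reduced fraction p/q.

Stage 1: N_ring = 36 + 2·18 = 72
Stage 1: 36(ω_s−ω_c) = −72(ω_r−ω_c),  ω_s=0, ω_r=1
Stage 1: 36(0−ω_c) = −72(1−ω_c)  ⇒  108ω_c = 72  ⇒  ω_c = 2/3
  ⇒ ω_c¹/ω_r¹ = 2/3
Stage 2: N_ring = 24 + 2·13 = 50
Stage 2: 24(ω_s−ω_c) = −50(ω_r−ω_c),  ω_s=0, ω_c=1
Stage 2: ω_r = 1 − (24/50)(0−1) = 37/25
  ⇒ ω_r²/ω_c² = 37/25
Coupling ω_c² = ω_c¹ ⇒ overall = 2/3 × 37/25 = 74/75

74/75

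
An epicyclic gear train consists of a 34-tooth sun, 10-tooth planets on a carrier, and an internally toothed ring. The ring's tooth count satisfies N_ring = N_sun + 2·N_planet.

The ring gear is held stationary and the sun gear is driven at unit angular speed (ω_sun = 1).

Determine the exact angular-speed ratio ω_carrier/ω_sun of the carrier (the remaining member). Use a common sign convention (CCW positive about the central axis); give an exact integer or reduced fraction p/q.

17/44

N_ring = 34 + 2·10 = 54
34(ω_s−ω_c) = −54(ω_r−ω_c),  ω_r=0, ω_s=1
34(1−ω_c) = −54(0−ω_c)  ⇒  88ω_c = 34  ⇒  ω_c = 17/44
ω_c/ω_s = 17/44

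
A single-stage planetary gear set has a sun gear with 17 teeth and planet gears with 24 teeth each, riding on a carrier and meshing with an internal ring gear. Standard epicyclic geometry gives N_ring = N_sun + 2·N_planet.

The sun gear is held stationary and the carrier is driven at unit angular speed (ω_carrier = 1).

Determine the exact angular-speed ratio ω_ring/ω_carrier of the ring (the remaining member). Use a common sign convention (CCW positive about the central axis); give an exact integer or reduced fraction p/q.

82/65

N_ring = 17 + 2·24 = 65
17(ω_s−ω_c) = −65(ω_r−ω_c),  ω_s=0, ω_c=1
ω_r = 1 − (17/65)(0−1) = 82/65
ω_r/ω_c = 82/65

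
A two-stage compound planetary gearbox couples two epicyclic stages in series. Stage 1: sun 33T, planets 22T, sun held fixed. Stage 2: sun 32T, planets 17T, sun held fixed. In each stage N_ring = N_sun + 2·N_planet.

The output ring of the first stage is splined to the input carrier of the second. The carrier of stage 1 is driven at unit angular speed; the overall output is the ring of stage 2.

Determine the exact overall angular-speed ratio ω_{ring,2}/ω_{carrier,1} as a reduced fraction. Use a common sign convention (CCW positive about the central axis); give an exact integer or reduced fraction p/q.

70/33

Stage 1: N_ring = 33 + 2·22 = 77
Stage 1: 33(ω_s−ω_c) = −77(ω_r−ω_c),  ω_s=0, ω_c=1
Stage 1: ω_r = 1 − (33/77)(0−1) = 10/7
  ⇒ ω_r¹/ω_c¹ = 10/7
Stage 2: N_ring = 32 + 2·17 = 66
Stage 2: 32(ω_s−ω_c) = −66(ω_r−ω_c),  ω_s=0, ω_c=1
Stage 2: ω_r = 1 − (32/66)(0−1) = 49/33
  ⇒ ω_r²/ω_c² = 49/33
Coupling ω_c² = ω_r¹ ⇒ overall = 10/7 × 49/33 = 70/33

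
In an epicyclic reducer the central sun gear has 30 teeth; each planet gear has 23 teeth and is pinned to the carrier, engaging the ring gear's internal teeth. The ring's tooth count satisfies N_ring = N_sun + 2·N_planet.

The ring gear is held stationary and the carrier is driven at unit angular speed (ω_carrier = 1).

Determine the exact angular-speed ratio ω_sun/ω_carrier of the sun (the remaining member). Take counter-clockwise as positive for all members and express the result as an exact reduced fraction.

N_ring = 30 + 2·23 = 76
30(ω_s−ω_c) = −76(ω_r−ω_c),  ω_r=0, ω_c=1
ω_s = 1 − (76/30)(0−1) = 53/15
ω_s/ω_c = 53/15

53/15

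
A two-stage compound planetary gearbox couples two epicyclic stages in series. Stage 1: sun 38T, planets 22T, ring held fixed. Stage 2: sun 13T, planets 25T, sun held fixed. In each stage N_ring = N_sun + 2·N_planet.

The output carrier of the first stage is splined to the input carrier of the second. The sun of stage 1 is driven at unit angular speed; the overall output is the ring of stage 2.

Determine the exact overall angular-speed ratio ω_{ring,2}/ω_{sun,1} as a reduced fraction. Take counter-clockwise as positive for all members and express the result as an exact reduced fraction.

361/945

Stage 1: N_ring = 38 + 2·22 = 82
Stage 1: 38(ω_s−ω_c) = −82(ω_r−ω_c),  ω_r=0, ω_s=1
Stage 1: 38(1−ω_c) = −82(0−ω_c)  ⇒  120ω_c = 38  ⇒  ω_c = 19/60
  ⇒ ω_c¹/ω_s¹ = 19/60
Stage 2: N_ring = 13 + 2·25 = 63
Stage 2: 13(ω_s−ω_c) = −63(ω_r−ω_c),  ω_s=0, ω_c=1
Stage 2: ω_r = 1 − (13/63)(0−1) = 76/63
  ⇒ ω_r²/ω_c² = 76/63
Coupling ω_c² = ω_c¹ ⇒ overall = 19/60 × 76/63 = 361/945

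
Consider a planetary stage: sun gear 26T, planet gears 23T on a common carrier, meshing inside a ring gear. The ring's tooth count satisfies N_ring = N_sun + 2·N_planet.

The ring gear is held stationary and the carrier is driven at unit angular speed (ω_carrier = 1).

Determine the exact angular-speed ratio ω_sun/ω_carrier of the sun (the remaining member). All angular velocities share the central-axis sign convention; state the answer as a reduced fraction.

49/13

N_ring = 26 + 2·23 = 72
26(ω_s−ω_c) = −72(ω_r−ω_c),  ω_r=0, ω_c=1
ω_s = 1 − (72/26)(0−1) = 49/13
ω_s/ω_c = 49/13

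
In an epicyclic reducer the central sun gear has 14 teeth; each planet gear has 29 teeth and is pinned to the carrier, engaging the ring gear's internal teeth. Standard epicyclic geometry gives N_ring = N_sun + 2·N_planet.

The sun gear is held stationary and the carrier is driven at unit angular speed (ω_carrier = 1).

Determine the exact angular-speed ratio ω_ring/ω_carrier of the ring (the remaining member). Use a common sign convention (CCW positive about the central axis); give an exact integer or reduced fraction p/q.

N_ring = 14 + 2·29 = 72
14(ω_s−ω_c) = −72(ω_r−ω_c),  ω_s=0, ω_c=1
ω_r = 1 − (14/72)(0−1) = 43/36
ω_r/ω_c = 43/36

43/36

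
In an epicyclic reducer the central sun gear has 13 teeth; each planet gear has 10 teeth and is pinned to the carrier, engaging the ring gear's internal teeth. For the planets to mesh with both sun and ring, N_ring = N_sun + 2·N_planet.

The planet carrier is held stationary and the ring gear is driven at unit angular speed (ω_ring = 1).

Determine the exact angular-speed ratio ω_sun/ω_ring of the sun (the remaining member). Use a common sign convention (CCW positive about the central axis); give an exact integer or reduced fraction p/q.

N_ring = 13 + 2·10 = 33
13(ω_s−ω_c) = −33(ω_r−ω_c),  ω_c=0, ω_r=1
ω_s = 0 − (33/13)(1−0) = -33/13
ω_s/ω_r = -33/13

-33/13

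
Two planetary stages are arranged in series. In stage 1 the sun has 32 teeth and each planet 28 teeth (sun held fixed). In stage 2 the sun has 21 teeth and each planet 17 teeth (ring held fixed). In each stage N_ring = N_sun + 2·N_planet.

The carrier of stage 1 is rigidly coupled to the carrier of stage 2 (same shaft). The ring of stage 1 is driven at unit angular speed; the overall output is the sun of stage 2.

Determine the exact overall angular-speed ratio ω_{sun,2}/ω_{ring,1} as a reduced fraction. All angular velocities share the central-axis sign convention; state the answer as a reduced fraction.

836/315

Stage 1: N_ring = 32 + 2·28 = 88
Stage 1: 32(ω_s−ω_c) = −88(ω_r−ω_c),  ω_s=0, ω_r=1
Stage 1: 32(0−ω_c) = −88(1−ω_c)  ⇒  120ω_c = 88  ⇒  ω_c = 11/15
  ⇒ ω_c¹/ω_r¹ = 11/15
Stage 2: N_ring = 21 + 2·17 = 55
Stage 2: 21(ω_s−ω_c) = −55(ω_r−ω_c),  ω_r=0, ω_c=1
Stage 2: ω_s = 1 − (55/21)(0−1) = 76/21
  ⇒ ω_s²/ω_c² = 76/21
Coupling ω_c² = ω_c¹ ⇒ overall = 11/15 × 76/21 = 836/315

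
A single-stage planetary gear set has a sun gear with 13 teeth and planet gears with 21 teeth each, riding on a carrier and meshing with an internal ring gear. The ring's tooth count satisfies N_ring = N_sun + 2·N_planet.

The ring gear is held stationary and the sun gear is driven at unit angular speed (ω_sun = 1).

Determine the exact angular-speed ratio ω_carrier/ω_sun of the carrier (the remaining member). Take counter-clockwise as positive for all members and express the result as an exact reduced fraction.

13/68

N_ring = 13 + 2·21 = 55
13(ω_s−ω_c) = −55(ω_r−ω_c),  ω_r=0, ω_s=1
13(1−ω_c) = −55(0−ω_c)  ⇒  68ω_c = 13  ⇒  ω_c = 13/68
ω_c/ω_s = 13/68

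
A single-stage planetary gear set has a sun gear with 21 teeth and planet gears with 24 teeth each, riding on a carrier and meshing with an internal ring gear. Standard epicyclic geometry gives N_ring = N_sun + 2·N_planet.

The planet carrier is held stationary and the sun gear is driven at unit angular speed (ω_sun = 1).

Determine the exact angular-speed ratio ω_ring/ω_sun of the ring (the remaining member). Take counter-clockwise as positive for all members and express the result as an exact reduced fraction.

N_ring = 21 + 2·24 = 69
21(ω_s−ω_c) = −69(ω_r−ω_c),  ω_c=0, ω_s=1
ω_r = 0 − (21/69)(1−0) = -7/23
ω_r/ω_s = -7/23

-7/23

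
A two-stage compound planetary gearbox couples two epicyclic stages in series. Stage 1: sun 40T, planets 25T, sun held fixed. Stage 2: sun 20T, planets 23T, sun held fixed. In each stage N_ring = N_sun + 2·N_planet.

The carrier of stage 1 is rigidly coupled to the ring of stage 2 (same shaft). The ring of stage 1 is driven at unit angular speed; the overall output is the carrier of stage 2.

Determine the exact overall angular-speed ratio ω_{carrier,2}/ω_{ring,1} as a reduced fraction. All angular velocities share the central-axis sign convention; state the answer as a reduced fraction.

297/559

Stage 1: N_ring = 40 + 2·25 = 90
Stage 1: 40(ω_s−ω_c) = −90(ω_r−ω_c),  ω_s=0, ω_r=1
Stage 1: 40(0−ω_c) = −90(1−ω_c)  ⇒  130ω_c = 90  ⇒  ω_c = 9/13
  ⇒ ω_c¹/ω_r¹ = 9/13
Stage 2: N_ring = 20 + 2·23 = 66
Stage 2: 20(ω_s−ω_c) = −66(ω_r−ω_c),  ω_s=0, ω_r=1
Stage 2: 20(0−ω_c) = −66(1−ω_c)  ⇒  86ω_c = 66  ⇒  ω_c = 33/43
  ⇒ ω_c²/ω_r² = 33/43
Coupling ω_r² = ω_c¹ ⇒ overall = 9/13 × 33/43 = 297/559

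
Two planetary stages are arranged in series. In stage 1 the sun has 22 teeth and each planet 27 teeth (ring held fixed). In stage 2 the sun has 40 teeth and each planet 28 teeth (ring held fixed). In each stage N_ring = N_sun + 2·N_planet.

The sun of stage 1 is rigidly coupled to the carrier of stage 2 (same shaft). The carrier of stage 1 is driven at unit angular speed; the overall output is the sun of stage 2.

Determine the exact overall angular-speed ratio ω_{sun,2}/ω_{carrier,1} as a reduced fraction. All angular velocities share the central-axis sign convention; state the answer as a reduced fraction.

833/55

Stage 1: N_ring = 22 + 2·27 = 76
Stage 1: 22(ω_s−ω_c) = −76(ω_r−ω_c),  ω_r=0, ω_c=1
Stage 1: ω_s = 1 − (76/22)(0−1) = 49/11
  ⇒ ω_s¹/ω_c¹ = 49/11
Stage 2: N_ring = 40 + 2·28 = 96
Stage 2: 40(ω_s−ω_c) = −96(ω_r−ω_c),  ω_r=0, ω_c=1
Stage 2: ω_s = 1 − (96/40)(0−1) = 17/5
  ⇒ ω_s²/ω_c² = 17/5
Coupling ω_c² = ω_s¹ ⇒ overall = 49/11 × 17/5 = 833/55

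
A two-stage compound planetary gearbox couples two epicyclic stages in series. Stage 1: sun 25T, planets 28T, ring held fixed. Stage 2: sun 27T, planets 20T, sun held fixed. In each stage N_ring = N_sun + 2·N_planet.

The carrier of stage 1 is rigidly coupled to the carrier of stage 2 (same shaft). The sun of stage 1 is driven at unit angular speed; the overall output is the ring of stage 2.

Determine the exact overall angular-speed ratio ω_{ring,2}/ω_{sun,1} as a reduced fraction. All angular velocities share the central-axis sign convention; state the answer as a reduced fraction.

1175/3551

Stage 1: N_ring = 25 + 2·28 = 81
Stage 1: 25(ω_s−ω_c) = −81(ω_r−ω_c),  ω_r=0, ω_s=1
Stage 1: 25(1−ω_c) = −81(0−ω_c)  ⇒  106ω_c = 25  ⇒  ω_c = 25/106
  ⇒ ω_c¹/ω_s¹ = 25/106
Stage 2: N_ring = 27 + 2·20 = 67
Stage 2: 27(ω_s−ω_c) = −67(ω_r−ω_c),  ω_s=0, ω_c=1
Stage 2: ω_r = 1 − (27/67)(0−1) = 94/67
  ⇒ ω_r²/ω_c² = 94/67
Coupling ω_c² = ω_c¹ ⇒ overall = 25/106 × 94/67 = 1175/3551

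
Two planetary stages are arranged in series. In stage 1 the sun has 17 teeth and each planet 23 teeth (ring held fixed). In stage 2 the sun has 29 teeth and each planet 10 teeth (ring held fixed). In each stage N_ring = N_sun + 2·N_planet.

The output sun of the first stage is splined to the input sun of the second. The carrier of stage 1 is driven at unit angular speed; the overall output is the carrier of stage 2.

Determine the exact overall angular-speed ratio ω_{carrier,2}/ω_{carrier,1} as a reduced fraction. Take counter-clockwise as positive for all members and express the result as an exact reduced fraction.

1160/663

Stage 1: N_ring = 17 + 2·23 = 63
Stage 1: 17(ω_s−ω_c) = −63(ω_r−ω_c),  ω_r=0, ω_c=1
Stage 1: ω_s = 1 − (63/17)(0−1) = 80/17
  ⇒ ω_s¹/ω_c¹ = 80/17
Stage 2: N_ring = 29 + 2·10 = 49
Stage 2: 29(ω_s−ω_c) = −49(ω_r−ω_c),  ω_r=0, ω_s=1
Stage 2: 29(1−ω_c) = −49(0−ω_c)  ⇒  78ω_c = 29  ⇒  ω_c = 29/78
  ⇒ ω_c²/ω_s² = 29/78
Coupling ω_s² = ω_s¹ ⇒ overall = 80/17 × 29/78 = 1160/663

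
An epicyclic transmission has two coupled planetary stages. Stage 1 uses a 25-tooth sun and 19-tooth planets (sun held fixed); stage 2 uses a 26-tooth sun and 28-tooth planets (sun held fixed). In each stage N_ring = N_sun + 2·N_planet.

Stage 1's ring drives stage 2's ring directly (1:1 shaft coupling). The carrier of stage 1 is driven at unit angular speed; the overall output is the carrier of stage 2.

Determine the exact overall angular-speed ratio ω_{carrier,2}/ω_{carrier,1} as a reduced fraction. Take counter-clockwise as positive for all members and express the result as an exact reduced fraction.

Stage 1: N_ring = 25 + 2·19 = 63
Stage 1: 25(ω_s−ω_c) = −63(ω_r−ω_c),  ω_s=0, ω_c=1
Stage 1: ω_r = 1 − (25/63)(0−1) = 88/63
  ⇒ ω_r¹/ω_c¹ = 88/63
Stage 2: N_ring = 26 + 2·28 = 82
Stage 2: 26(ω_s−ω_c) = −82(ω_r−ω_c),  ω_s=0, ω_r=1
Stage 2: 26(0−ω_c) = −82(1−ω_c)  ⇒  108ω_c = 82  ⇒  ω_c = 41/54
  ⇒ ω_c²/ω_r² = 41/54
Coupling ω_r² = ω_r¹ ⇒ overall = 88/63 × 41/54 = 1804/1701

1804/1701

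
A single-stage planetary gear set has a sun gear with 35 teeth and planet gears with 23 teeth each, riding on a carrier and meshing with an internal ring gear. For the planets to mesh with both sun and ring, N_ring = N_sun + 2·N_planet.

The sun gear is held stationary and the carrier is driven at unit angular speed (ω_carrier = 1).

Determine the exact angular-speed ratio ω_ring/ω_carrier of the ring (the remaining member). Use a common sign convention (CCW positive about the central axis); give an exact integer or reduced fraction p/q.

116/81

N_ring = 35 + 2·23 = 81
35(ω_s−ω_c) = −81(ω_r−ω_c),  ω_s=0, ω_c=1
ω_r = 1 − (35/81)(0−1) = 116/81
ω_r/ω_c = 116/81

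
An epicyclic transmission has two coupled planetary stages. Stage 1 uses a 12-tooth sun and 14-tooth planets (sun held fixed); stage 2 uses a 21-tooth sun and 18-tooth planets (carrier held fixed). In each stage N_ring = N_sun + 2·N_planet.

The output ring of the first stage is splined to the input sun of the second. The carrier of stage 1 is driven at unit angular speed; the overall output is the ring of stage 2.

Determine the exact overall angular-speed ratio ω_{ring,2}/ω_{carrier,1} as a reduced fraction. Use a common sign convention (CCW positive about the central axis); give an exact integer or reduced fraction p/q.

-91/190

Stage 1: N_ring = 12 + 2·14 = 40
Stage 1: 12(ω_s−ω_c) = −40(ω_r−ω_c),  ω_s=0, ω_c=1
Stage 1: ω_r = 1 − (12/40)(0−1) = 13/10
  ⇒ ω_r¹/ω_c¹ = 13/10
Stage 2: N_ring = 21 + 2·18 = 57
Stage 2: 21(ω_s−ω_c) = −57(ω_r−ω_c),  ω_c=0, ω_s=1
Stage 2: ω_r = 0 − (21/57)(1−0) = -7/19
  ⇒ ω_r²/ω_s² = -7/19
Coupling ω_s² = ω_r¹ ⇒ overall = 13/10 × -7/19 = -91/190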